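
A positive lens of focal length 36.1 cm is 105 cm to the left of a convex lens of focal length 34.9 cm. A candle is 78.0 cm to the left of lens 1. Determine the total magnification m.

m = +10.4

Lens 1: 1/d_i1 = 1/(36.1) − 1/(78.0) = 0.01488, so d_i1 = 67.20 cm; m₁ = −d_i1/d_o1 = -0.8615.
d_o2 = 105 − (67.20) = 37.80 cm.
Lens 2: 1/d_i2 = 1/(34.9) − 1/(37.80) = 0.002198, so d_i2 = 454.9 cm; m₂ = −d_i2/d_o2 = -12.03.
m = m₁·m₂ = (-0.8615)(-12.03) = +10.4.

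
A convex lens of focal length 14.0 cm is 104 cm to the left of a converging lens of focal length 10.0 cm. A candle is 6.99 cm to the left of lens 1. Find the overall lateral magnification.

Lens 1: 1/d_i1 = 1/(14.0) − 1/(6.99) = -0.07163, so d_i1 = -13.96 cm; m₁ = −d_i1/d_o1 = +1.997.
d_o2 = 104 − (-13.96) = 118.0 cm.
Lens 2: 1/d_i2 = 1/(10.0) − 1/(118.0) = 0.09153, so d_i2 = 10.93 cm; m₂ = −d_i2/d_o2 = -0.09259.
m = m₁·m₂ = (+1.997)(-0.09259) = -0.185.

m = -0.185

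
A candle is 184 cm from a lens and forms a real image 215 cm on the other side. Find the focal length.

Real image ⇒ d_i = +215 cm.
1/f = 1/d_o + 1/d_i = 1/(184) + 1/(215) = 0.01009, so f = 99.1 cm.
Since f is positive, the lens is converging.

f = 99.1 cm (converging)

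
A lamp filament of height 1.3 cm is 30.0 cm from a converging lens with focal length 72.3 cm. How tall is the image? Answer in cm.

2.22 cm

1/d_i = 1/f − 1/d_o = 1/(72.30) − 1/(30.0) = -0.01950, so d_i = -51.28 cm.
m = −d_i/d_o = +1.709.
|h_i| = |m|·h_o = 1.709 × 1.3 = 2.22 cm. The image is virtual, upright and enlarged, on the same side as the object.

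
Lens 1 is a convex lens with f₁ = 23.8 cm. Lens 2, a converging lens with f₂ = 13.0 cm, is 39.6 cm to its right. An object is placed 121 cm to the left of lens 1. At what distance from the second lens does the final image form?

Lens 1: 1/d_i1 = 1/f₁ − 1/d_o1 = 1/(23.8) − 1/(121) = 0.03375, so d_i1 = 29.63 cm.
The intermediate image is 29.63 cm to the right of lens 1, which is 39.6 − (29.63) = 9.970 cm to the left of lens 2, so d_o2 = +9.970 cm.
Lens 2: 1/d_i2 = 1/f₂ − 1/d_o2 = 1/(13.0) − 1/(9.970) = -0.02338, so d_i2 = -42.8 cm.
The final image is virtual, 42.8 cm to the left of lens 2 (overall magnification ≈ -1.1).

42.8 cm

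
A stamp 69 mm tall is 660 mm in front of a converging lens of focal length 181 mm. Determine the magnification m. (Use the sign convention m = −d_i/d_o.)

1/d_i = 1/f − 1/d_o = 1/(181.0) − 1/(660) = 0.004010, so d_i = 249.4 mm.
m = −d_i/d_o = −(249.4)/(660) = -0.378.
The image is real, inverted and reduced, on the far side of the lens.

m = -0.378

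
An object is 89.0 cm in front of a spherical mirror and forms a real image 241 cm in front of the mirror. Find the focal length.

f = 65.0 cm (concave)

Real image ⇒ d_i = +241 cm.
1/f = 1/d_o + 1/d_i = 1/(89.0) + 1/(241) = 0.01539, so f = 65.0 cm.
Since f is positive, the spherical mirror is concave.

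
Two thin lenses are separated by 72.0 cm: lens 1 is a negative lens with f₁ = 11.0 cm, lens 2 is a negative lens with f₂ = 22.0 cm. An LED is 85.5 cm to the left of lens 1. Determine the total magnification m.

f₁ = −11.0 cm (diverging).
Lens 1: 1/d_i1 = 1/(-11.0) − 1/(85.5) = -0.1026, so d_i1 = -9.746 cm; m₁ = −d_i1/d_o1 = +0.1140.
d_o2 = 72.0 − (-9.746) = 81.75 cm.
f₂ = −22.0 cm (diverging).
Lens 2: 1/d_i2 = 1/(-22.0) − 1/(81.75) = -0.05769, so d_i2 = -17.33 cm; m₂ = −d_i2/d_o2 = +0.2120.
m = m₁·m₂ = (+0.1140)(+0.2120) = +0.0242.

m = +0.0242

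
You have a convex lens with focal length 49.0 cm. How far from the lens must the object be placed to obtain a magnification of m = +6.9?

41.9 cm

m = −d_i/d_o ⇒ d_i = −m·d_o.
1/f = 1/d_o + 1/d_i = 1/d_o − 1/(m·d_o) = (1 − 1/m)/d_o, so d_o = f(1 − 1/m) = (49.00)(1 − 1/(+6.9)) = 41.9 cm.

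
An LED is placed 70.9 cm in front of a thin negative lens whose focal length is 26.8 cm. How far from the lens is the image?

19.4 cm

For a negative lens, f = -26.8 cm.
Lens equation: 1/d_i = 1/f − 1/d_o = 1/(-26.80) − 1/(70.9) = -0.03731 − 0.01410 = -0.05142, so d_i = -19.4 cm.
The image is virtual, upright and reduced, on the same side as the object.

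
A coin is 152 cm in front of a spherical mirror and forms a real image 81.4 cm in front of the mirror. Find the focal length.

f = 53.0 cm (concave)

Real image ⇒ d_i = +81.4 cm.
1/f = 1/d_o + 1/d_i = 1/(152) + 1/(81.4) = 0.01886, so f = 53.0 cm.
Since f is positive, the spherical mirror is concave.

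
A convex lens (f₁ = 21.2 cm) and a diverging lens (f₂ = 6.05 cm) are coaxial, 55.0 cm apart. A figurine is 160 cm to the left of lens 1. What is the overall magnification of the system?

Lens 1: 1/d_i1 = 1/(21.2) − 1/(160) = 0.04092, so d_i1 = 24.44 cm; m₁ = −d_i1/d_o1 = -0.1527.
d_o2 = 55.0 − (24.44) = 30.56 cm.
f₂ = −6.05 cm (diverging).
Lens 2: 1/d_i2 = 1/(-6.05) − 1/(30.56) = -0.1980, so d_i2 = -5.050 cm; m₂ = −d_i2/d_o2 = +0.1653.
m = m₁·m₂ = (-0.1527)(+0.1653) = -0.0252.

m = -0.0252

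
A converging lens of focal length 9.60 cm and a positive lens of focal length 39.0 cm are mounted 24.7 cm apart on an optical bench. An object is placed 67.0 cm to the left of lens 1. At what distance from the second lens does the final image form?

Lens 1: 1/d_i1 = 1/f₁ − 1/d_o1 = 1/(9.60) − 1/(67.0) = 0.08924, so d_i1 = 11.21 cm.
The intermediate image is 11.21 cm to the right of lens 1, which is 24.7 − (11.21) = 13.49 cm to the left of lens 2, so d_o2 = +13.49 cm.
Lens 2: 1/d_i2 = 1/f₂ − 1/d_o2 = 1/(39.0) − 1/(13.49) = -0.04849, so d_i2 = -20.6 cm.
The final image is virtual, 20.6 cm to the left of lens 2 (overall magnification ≈ -0.26).

20.6 cm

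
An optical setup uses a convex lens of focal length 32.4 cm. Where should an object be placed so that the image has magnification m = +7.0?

27.8 cm

m = −d_i/d_o ⇒ d_i = −m·d_o.
1/f = 1/d_o + 1/d_i = 1/d_o − 1/(m·d_o) = (1 − 1/m)/d_o, so d_o = f(1 − 1/m) = (32.40)(1 − 1/(+7.0)) = 27.8 cm.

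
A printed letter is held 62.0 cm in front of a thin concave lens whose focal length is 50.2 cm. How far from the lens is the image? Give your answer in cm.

For a concave lens, f = -50.2 cm.
Lens equation: 1/d_i = 1/f − 1/d_o = 1/(-50.20) − 1/(62.0) = -0.01992 − 0.01613 = -0.03605, so d_i = -27.7 cm.
The image is virtual, upright and reduced, on the same side as the object.

27.7 cm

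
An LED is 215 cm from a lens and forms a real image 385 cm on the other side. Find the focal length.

Real image ⇒ d_i = +385 cm.
1/f = 1/d_o + 1/d_i = 1/(215) + 1/(385) = 0.007249, so f = 138 cm.
Since f is positive, the lens is converging.

f = 138 cm (converging)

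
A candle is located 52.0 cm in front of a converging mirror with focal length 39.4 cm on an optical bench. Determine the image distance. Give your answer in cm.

Mirror equation: 1/q = 1/f − 1/p = 1/(39.40) − 1/(52.0) = 0.02538 − 0.01923 = 0.006150, so q = 163 cm.
The image is real, inverted and enlarged, in front of the mirror.

163 cm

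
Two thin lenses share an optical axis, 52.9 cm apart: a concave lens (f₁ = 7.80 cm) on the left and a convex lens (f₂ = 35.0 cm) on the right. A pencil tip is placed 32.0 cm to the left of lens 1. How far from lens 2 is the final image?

85.7 cm

Lens 1 is diverging, so f₁ = −7.80 cm.
Lens 1: 1/d_i1 = 1/f₁ − 1/d_o1 = 1/(-7.80) − 1/(32.0) = -0.1595, so d_i1 = -6.271 cm.
The intermediate image is 6.271 cm to the left of lens 1 (virtual), which is 52.9 − (-6.271) = 59.17 cm to the left of lens 2, so d_o2 = +59.17 cm.
Lens 2: 1/d_i2 = 1/f₂ − 1/d_o2 = 1/(35.0) − 1/(59.17) = 0.01167, so d_i2 = 85.7 cm.
The final image is real, 85.7 cm to the right of lens 2 (overall magnification ≈ -0.28).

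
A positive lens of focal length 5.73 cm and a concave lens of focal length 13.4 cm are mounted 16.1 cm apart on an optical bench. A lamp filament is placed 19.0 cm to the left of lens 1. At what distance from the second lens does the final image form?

Lens 1: 1/d_i1 = 1/f₁ − 1/d_o1 = 1/(5.73) − 1/(19.0) = 0.1219, so d_i1 = 8.204 cm.
The intermediate image is 8.204 cm to the right of lens 1, which is 16.1 − (8.204) = 7.896 cm to the left of lens 2, so d_o2 = +7.896 cm.
Lens 2 is diverging, so f₂ = −13.4 cm.
Lens 2: 1/d_i2 = 1/f₂ − 1/d_o2 = 1/(-13.4) − 1/(7.896) = -0.2013, so d_i2 = -4.97 cm.
The final image is virtual, 4.97 cm to the left of lens 2 (overall magnification ≈ -0.27).

4.97 cm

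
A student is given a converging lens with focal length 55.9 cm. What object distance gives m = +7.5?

48.4 cm

m = −d_i/d_o ⇒ d_i = −m·d_o.
1/f = 1/d_o + 1/d_i = 1/d_o − 1/(m·d_o) = (1 − 1/m)/d_o, so d_o = f(1 − 1/m) = (55.90)(1 − 1/(+7.5)) = 48.4 cm.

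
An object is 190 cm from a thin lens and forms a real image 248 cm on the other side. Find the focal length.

f = 108 cm (converging)

Real image ⇒ d_i = +248 cm.
1/f = 1/d_o + 1/d_i = 1/(190) + 1/(248) = 0.009295, so f = 108 cm.
Since f is positive, the thin lens is converging.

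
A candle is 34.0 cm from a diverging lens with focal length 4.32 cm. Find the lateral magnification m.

For a diverging lens, f = -4.32 cm.
1/d_i = 1/f − 1/d_o = 1/(-4.320) − 1/(34.0) = -0.2609, so d_i = -3.833 cm.
m = −d_i/d_o = −(-3.833)/(34.0) = +0.113.
The image is virtual, upright and reduced, on the same side as the object.

m = +0.113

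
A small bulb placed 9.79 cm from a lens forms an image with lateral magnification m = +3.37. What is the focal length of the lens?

f = 13.9 cm (converging)

m = −d_i/d_o ⇒ d_i = −m·d_o = −(+3.37)·(9.79) = -32.99 cm.
1/f = 1/d_o + 1/d_i = 1/(9.79) + 1/(-32.99) = 0.07183, so f = 13.9 cm.
Since f is positive, the lens is converging.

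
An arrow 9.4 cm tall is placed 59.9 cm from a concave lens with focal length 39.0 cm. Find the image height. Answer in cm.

3.71 cm

For a concave lens, f = -39.0 cm.
1/d_i = 1/f − 1/d_o = 1/(-39.00) − 1/(59.9) = -0.04234, so d_i = -23.62 cm.
m = −d_i/d_o = +0.3943.
|h_i| = |m|·h_o = 0.3943 × 9.4 = 3.71 cm. The image is virtual, upright and reduced, on the same side as the object.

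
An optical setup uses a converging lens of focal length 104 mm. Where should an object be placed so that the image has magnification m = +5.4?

m = −d_i/d_o ⇒ d_i = −m·d_o.
1/f = 1/d_o + 1/d_i = 1/d_o − 1/(m·d_o) = (1 − 1/m)/d_o, so d_o = f(1 − 1/m) = (104.0)(1 − 1/(+5.4)) = 84.7 mm.

84.7 mm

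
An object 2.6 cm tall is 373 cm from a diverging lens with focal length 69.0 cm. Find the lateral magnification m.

m = +0.156

For a diverging lens, f = -69.0 cm.
1/d_i = 1/f − 1/d_o = 1/(-69.00) − 1/(373) = -0.01717, so d_i = -58.23 cm.
m = −d_i/d_o = −(-58.23)/(373) = +0.156.
The image is virtual, upright and reduced, on the same side as the object.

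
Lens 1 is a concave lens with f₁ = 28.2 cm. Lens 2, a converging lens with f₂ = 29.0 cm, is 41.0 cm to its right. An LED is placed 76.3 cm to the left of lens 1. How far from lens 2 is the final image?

Lens 1 is diverging, so f₁ = −28.2 cm.
Lens 1: 1/d_i1 = 1/f₁ − 1/d_o1 = 1/(-28.2) − 1/(76.3) = -0.04857, so d_i1 = -20.59 cm.
The intermediate image is 20.59 cm to the left of lens 1 (virtual), which is 41.0 − (-20.59) = 61.59 cm to the left of lens 2, so d_o2 = +61.59 cm.
Lens 2: 1/d_i2 = 1/f₂ − 1/d_o2 = 1/(29.0) − 1/(61.59) = 0.01825, so d_i2 = 54.8 cm.
The final image is real, 54.8 cm to the right of lens 2 (overall magnification ≈ -0.24).

54.8 cm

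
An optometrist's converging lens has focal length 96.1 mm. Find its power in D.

P = +10.4 D

f = 9.61 cm = 0.0961 m.
P = 1/f = 1/(0.0961 m) = +10.4 D.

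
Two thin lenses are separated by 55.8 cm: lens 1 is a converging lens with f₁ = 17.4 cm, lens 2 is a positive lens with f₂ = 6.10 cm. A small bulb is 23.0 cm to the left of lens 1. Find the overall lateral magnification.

m = -0.871

Lens 1: 1/d_i1 = 1/(17.4) − 1/(23.0) = 0.01399, so d_i1 = 71.46 cm; m₁ = −d_i1/d_o1 = -3.107.
d_o2 = 55.8 − (71.46) = -15.66 cm (virtual object).
Lens 2: 1/d_i2 = 1/(6.10) − 1/(-15.66) = 0.2278, so d_i2 = 4.390 cm; m₂ = −d_i2/d_o2 = +0.2803.
m = m₁·m₂ = (-3.107)(+0.2803) = -0.871.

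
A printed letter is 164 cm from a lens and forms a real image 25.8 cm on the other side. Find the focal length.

f = 22.3 cm (converging)

Real image ⇒ d_i = +25.8 cm.
1/f = 1/d_o + 1/d_i = 1/(164) + 1/(25.8) = 0.04486, so f = 22.3 cm.
Since f is positive, the lens is converging.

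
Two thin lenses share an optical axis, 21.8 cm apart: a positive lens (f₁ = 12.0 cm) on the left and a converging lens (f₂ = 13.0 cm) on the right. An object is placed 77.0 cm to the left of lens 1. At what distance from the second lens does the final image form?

18.2 cm

Lens 1: 1/d_i1 = 1/f₁ − 1/d_o1 = 1/(12.0) − 1/(77.0) = 0.07035, so d_i1 = 14.22 cm.
The intermediate image is 14.22 cm to the right of lens 1, which is 21.8 − (14.22) = 7.580 cm to the left of lens 2, so d_o2 = +7.580 cm.
Lens 2: 1/d_i2 = 1/f₂ − 1/d_o2 = 1/(13.0) − 1/(7.580) = -0.05500, so d_i2 = -18.2 cm.
The final image is virtual, 18.2 cm to the left of lens 2 (overall magnification ≈ -0.44).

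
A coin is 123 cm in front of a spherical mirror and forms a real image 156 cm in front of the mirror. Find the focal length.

f = 68.8 cm (concave)

Real image ⇒ d_i = +156 cm.
1/f = 1/d_o + 1/d_i = 1/(123) + 1/(156) = 0.01454, so f = 68.8 cm.
Since f is positive, the spherical mirror is concave.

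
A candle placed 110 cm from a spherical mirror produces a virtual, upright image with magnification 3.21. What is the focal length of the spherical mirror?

m = −d_i/d_o ⇒ d_i = −m·d_o = −(+3.21)·(110) = -353.1 cm.
1/f = 1/d_o + 1/d_i = 1/(110) + 1/(-353.1) = 0.006259, so f = 160 cm.
Since f is positive, the spherical mirror is concave.

f = 160 cm (concave)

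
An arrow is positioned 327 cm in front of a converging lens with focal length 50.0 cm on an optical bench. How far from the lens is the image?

59.0 cm

Thin-lens equation: 1/q = 1/f − 1/p = 1/(50.00) − 1/(327) = 0.02000 − 0.003058 = 0.01694, so q = 59.0 cm.
The image is real, inverted and reduced, on the far side of the lens.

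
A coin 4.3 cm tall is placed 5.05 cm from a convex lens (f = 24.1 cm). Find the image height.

5.44 cm

1/d_i = 1/f − 1/d_o = 1/(24.10) − 1/(5.05) = -0.1565, so d_i = -6.389 cm.
m = −d_i/d_o = +1.265.
|h_i| = |m|·h_o = 1.265 × 4.3 = 5.44 cm. The image is virtual, upright and enlarged, on the same side as the object.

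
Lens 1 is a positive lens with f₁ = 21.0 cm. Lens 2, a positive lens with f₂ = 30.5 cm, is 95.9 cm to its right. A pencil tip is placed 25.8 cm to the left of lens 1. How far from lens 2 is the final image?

Lens 1: 1/d_i1 = 1/f₁ − 1/d_o1 = 1/(21.0) − 1/(25.8) = 0.008859, so d_i1 = 112.9 cm.
The intermediate image is 112.9 cm to the right of lens 1, which lies 17.00 cm to the right of lens 2 — a virtual object — so d_o2 = −17.00 cm.
Lens 2: 1/d_i2 = 1/f₂ − 1/d_o2 = 1/(30.5) − 1/(-17.00) = 0.09161, so d_i2 = 10.9 cm.
The final image is real, 10.9 cm to the right of lens 2 (overall magnification ≈ -2.8).

10.9 cm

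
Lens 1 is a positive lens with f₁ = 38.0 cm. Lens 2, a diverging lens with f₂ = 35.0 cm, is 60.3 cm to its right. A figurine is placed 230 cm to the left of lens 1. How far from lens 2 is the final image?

Lens 1: 1/d_i1 = 1/f₁ − 1/d_o1 = 1/(38.0) − 1/(230) = 0.02197, so d_i1 = 45.52 cm.
The intermediate image is 45.52 cm to the right of lens 1, which is 60.3 − (45.52) = 14.78 cm to the left of lens 2, so d_o2 = +14.78 cm.
Lens 2 is diverging, so f₂ = −35.0 cm.
Lens 2: 1/d_i2 = 1/f₂ − 1/d_o2 = 1/(-35.0) − 1/(14.78) = -0.09623, so d_i2 = -10.4 cm.
The final image is virtual, 10.4 cm to the left of lens 2 (overall magnification ≈ -0.14).

10.4 cm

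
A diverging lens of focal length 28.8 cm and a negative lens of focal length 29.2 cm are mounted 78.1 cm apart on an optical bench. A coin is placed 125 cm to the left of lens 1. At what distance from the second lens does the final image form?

Lens 1 is diverging, so f₁ = −28.8 cm.
Lens 1: 1/d_i1 = 1/f₁ − 1/d_o1 = 1/(-28.8) − 1/(125) = -0.04272, so d_i1 = -23.41 cm.
The intermediate image is 23.41 cm to the left of lens 1 (virtual), which is 78.1 − (-23.41) = 101.5 cm to the left of lens 2, so d_o2 = +101.5 cm.
Lens 2 is diverging, so f₂ = −29.2 cm.
Lens 2: 1/d_i2 = 1/f₂ − 1/d_o2 = 1/(-29.2) − 1/(101.5) = -0.04410, so d_i2 = -22.7 cm.
The final image is virtual, 22.7 cm to the left of lens 2 (overall magnification ≈ 0.042).

22.7 cm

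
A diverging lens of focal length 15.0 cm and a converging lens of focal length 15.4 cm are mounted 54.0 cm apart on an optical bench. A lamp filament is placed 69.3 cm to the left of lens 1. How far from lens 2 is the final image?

20.1 cm

Lens 1 is diverging, so f₁ = −15.0 cm.
Lens 1: 1/d_i1 = 1/f₁ − 1/d_o1 = 1/(-15.0) − 1/(69.3) = -0.08110, so d_i1 = -12.33 cm.
The intermediate image is 12.33 cm to the left of lens 1 (virtual), which is 54.0 − (-12.33) = 66.33 cm to the left of lens 2, so d_o2 = +66.33 cm.
Lens 2: 1/d_i2 = 1/f₂ − 1/d_o2 = 1/(15.4) − 1/(66.33) = 0.04986, so d_i2 = 20.1 cm.
The final image is real, 20.1 cm to the right of lens 2 (overall magnification ≈ -0.054).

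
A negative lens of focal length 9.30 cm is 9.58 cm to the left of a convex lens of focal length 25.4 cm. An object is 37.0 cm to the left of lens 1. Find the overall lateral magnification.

m = +0.608

f₁ = −9.30 cm (diverging).
Lens 1: 1/d_i1 = 1/(-9.30) − 1/(37.0) = -0.1346, so d_i1 = -7.432 cm; m₁ = −d_i1/d_o1 = +0.2009.
d_o2 = 9.58 − (-7.432) = 17.01 cm.
Lens 2: 1/d_i2 = 1/(25.4) − 1/(17.01) = -0.01942, so d_i2 = -51.50 cm; m₂ = −d_i2/d_o2 = +3.027.
m = m₁·m₂ = (+0.2009)(+3.027) = +0.608.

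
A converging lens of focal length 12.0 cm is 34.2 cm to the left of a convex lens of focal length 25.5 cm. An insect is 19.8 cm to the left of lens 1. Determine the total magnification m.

m = -1.80

Lens 1: 1/d_i1 = 1/(12.0) − 1/(19.8) = 0.03283, so d_i1 = 30.46 cm; m₁ = −d_i1/d_o1 = -1.538.
d_o2 = 34.2 − (30.46) = 3.740 cm.
Lens 2: 1/d_i2 = 1/(25.5) − 1/(3.740) = -0.2282, so d_i2 = -4.383 cm; m₂ = −d_i2/d_o2 = +1.172.
m = m₁·m₂ = (-1.538)(+1.172) = -1.80.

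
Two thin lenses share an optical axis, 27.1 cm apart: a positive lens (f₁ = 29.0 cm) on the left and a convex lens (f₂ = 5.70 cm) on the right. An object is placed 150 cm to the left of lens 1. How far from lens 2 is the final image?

3.47 cm

Lens 1: 1/d_i1 = 1/f₁ − 1/d_o1 = 1/(29.0) − 1/(150) = 0.02782, so d_i1 = 35.95 cm.
The intermediate image is 35.95 cm to the right of lens 1, which lies 8.850 cm to the right of lens 2 — a virtual object — so d_o2 = −8.850 cm.
Lens 2: 1/d_i2 = 1/f₂ − 1/d_o2 = 1/(5.70) − 1/(-8.850) = 0.2884, so d_i2 = 3.47 cm.
The final image is real, 3.47 cm to the right of lens 2 (overall magnification ≈ -0.094).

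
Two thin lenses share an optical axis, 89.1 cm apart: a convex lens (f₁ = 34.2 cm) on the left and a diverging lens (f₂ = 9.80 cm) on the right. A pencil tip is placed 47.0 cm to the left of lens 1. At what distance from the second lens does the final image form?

Lens 1: 1/d_i1 = 1/f₁ − 1/d_o1 = 1/(34.2) − 1/(47.0) = 0.007963, so d_i1 = 125.6 cm.
The intermediate image is 125.6 cm to the right of lens 1, which lies 36.50 cm to the right of lens 2 — a virtual object — so d_o2 = −36.50 cm.
Lens 2 is diverging, so f₂ = −9.80 cm.
Lens 2: 1/d_i2 = 1/f₂ − 1/d_o2 = 1/(-9.80) − 1/(-36.50) = -0.07464, so d_i2 = -13.4 cm.
The final image is virtual, 13.4 cm to the left of lens 2 (overall magnification ≈ 0.98).

13.4 cm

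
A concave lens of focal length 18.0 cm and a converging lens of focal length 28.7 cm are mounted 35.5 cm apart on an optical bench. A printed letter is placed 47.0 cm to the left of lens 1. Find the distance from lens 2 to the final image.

Lens 1 is diverging, so f₁ = −18.0 cm.
Lens 1: 1/d_i1 = 1/f₁ − 1/d_o1 = 1/(-18.0) − 1/(47.0) = -0.07683, so d_i1 = -13.02 cm.
The intermediate image is 13.02 cm to the left of lens 1 (virtual), which is 35.5 − (-13.02) = 48.52 cm to the left of lens 2, so d_o2 = +48.52 cm.
Lens 2: 1/d_i2 = 1/f₂ − 1/d_o2 = 1/(28.7) − 1/(48.52) = 0.01423, so d_i2 = 70.3 cm.
The final image is real, 70.3 cm to the right of lens 2 (overall magnification ≈ -0.40).

70.3 cm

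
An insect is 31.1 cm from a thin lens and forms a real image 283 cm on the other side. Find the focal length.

Real image ⇒ d_i = +283 cm.
1/f = 1/d_o + 1/d_i = 1/(31.1) + 1/(283) = 0.03569, so f = 28.0 cm.
Since f is positive, the thin lens is converging.

f = 28.0 cm (converging)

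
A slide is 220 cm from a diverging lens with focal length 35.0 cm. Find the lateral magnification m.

For a diverging lens, f = -35.0 cm.
1/d_i = 1/f − 1/d_o = 1/(-35.00) − 1/(220) = -0.03312, so d_i = -30.20 cm.
m = −d_i/d_o = −(-30.20)/(220) = +0.137.
The image is virtual, upright and reduced, on the same side as the object.

m = +0.137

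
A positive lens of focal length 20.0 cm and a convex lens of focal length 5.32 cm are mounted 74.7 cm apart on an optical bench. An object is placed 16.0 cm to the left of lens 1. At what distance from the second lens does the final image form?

Lens 1: 1/d_i1 = 1/f₁ − 1/d_o1 = 1/(20.0) − 1/(16.0) = -0.01250, so d_i1 = -80.00 cm.
The intermediate image is 80.00 cm to the left of lens 1 (virtual), which is 74.7 − (-80.00) = 154.7 cm to the left of lens 2, so d_o2 = +154.7 cm.
Lens 2: 1/d_i2 = 1/f₂ − 1/d_o2 = 1/(5.32) − 1/(154.7) = 0.1815, so d_i2 = 5.51 cm.
The final image is real, 5.51 cm to the right of lens 2 (overall magnification ≈ -0.18).

5.51 cm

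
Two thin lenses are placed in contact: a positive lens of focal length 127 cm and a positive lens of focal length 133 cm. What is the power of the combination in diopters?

P₁ = 1/f₁ = 1/(1.27 m) = +0.7874 D; P₂ = 1/f₂ = 1/(1.33 m) = +0.7519 D.
For thin lenses in contact, P = P₁ + P₂ = (+0.7874) + (+0.7519) = +1.54 D.

P = +1.54 D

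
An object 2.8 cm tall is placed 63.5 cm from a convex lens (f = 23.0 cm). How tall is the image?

1/d_i = 1/f − 1/d_o = 1/(23.00) − 1/(63.5) = 0.02773, so d_i = 36.06 cm.
m = −d_i/d_o = -0.5679.
|h_i| = |m|·h_o = 0.5679 × 2.8 = 1.59 cm. The image is real, inverted and reduced, on the far side of the lens.

1.59 cm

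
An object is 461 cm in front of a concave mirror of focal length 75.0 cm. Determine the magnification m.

1/d_i = 1/f − 1/d_o = 1/(75.00) − 1/(461) = 0.01116, so d_i = 89.57 cm.
m = −d_i/d_o = −(89.57)/(461) = -0.194.
The image is real, inverted and reduced, in front of the mirror.

m = -0.194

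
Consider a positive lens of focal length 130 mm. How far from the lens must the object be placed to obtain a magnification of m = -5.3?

m = −d_i/d_o ⇒ d_i = −m·d_o.
1/f = 1/d_o + 1/d_i = 1/d_o − 1/(m·d_o) = (1 − 1/m)/d_o, so d_o = f(1 − 1/m) = (130.0)(1 − 1/(-5.3)) = 155 mm.

155 mm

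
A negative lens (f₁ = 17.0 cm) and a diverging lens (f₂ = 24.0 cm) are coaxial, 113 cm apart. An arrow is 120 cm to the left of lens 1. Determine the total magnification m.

f₁ = −17.0 cm (diverging).
Lens 1: 1/d_i1 = 1/(-17.0) − 1/(120) = -0.06716, so d_i1 = -14.89 cm; m₁ = −d_i1/d_o1 = +0.1241.
d_o2 = 113 − (-14.89) = 127.9 cm.
f₂ = −24.0 cm (diverging).
Lens 2: 1/d_i2 = 1/(-24.0) − 1/(127.9) = -0.04949, so d_i2 = -20.21 cm; m₂ = −d_i2/d_o2 = +0.1580.
m = m₁·m₂ = (+0.1241)(+0.1580) = +0.0196.

m = +0.0196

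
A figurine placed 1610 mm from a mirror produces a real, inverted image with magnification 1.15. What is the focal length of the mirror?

f = 861 mm (concave)

m = −d_i/d_o ⇒ d_i = −m·d_o = −(-1.15)·(1610) = 1851 mm.
1/f = 1/d_o + 1/d_i = 1/(1610) + 1/(1851) = 0.001161, so f = 861 mm.
Since f is positive, the mirror is concave.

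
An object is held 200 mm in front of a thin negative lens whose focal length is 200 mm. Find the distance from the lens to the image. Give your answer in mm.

100 mm

For a negative lens, f = -200 mm.
Lens equation: 1/s_i = 1/f − 1/s_o = 1/(-200.0) − 1/(200) = -0.005000 − 0.005000 = -0.01000, so s_i = -100 mm.
The image is virtual, upright and reduced, on the same side as the object.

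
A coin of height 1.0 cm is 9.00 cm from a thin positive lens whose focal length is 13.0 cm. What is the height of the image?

3.25 cm

1/d_i = 1/f − 1/d_o = 1/(13.00) − 1/(9.00) = -0.03419, so d_i = -29.25 cm.
m = −d_i/d_o = +3.250.
|h_i| = |m|·h_o = 3.250 × 1.0 = 3.25 cm. The image is virtual, upright and enlarged, on the same side as the object.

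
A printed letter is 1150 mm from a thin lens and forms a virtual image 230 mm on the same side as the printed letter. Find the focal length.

Virtual image ⇒ d_i = −230 mm.
1/f = 1/d_o + 1/d_i = 1/(1150) + 1/(-230) = -0.003478, so f = -288 mm.
Since f is negative, the thin lens is diverging.

f = -288 mm (diverging)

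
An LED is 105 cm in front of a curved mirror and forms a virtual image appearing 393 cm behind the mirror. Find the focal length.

Virtual image ⇒ d_i = −393 cm.
1/f = 1/d_o + 1/d_i = 1/(105) + 1/(-393) = 0.006979, so f = 143 cm.
Since f is positive, the curved mirror is concave.

f = 143 cm (concave)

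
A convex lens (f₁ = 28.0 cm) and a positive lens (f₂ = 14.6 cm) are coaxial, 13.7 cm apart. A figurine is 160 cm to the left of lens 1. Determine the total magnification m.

m = -0.0889

Lens 1: 1/d_i1 = 1/(28.0) − 1/(160) = 0.02946, so d_i1 = 33.94 cm; m₁ = −d_i1/d_o1 = -0.2121.
d_o2 = 13.7 − (33.94) = -20.24 cm (virtual object).
Lens 2: 1/d_i2 = 1/(14.6) − 1/(-20.24) = 0.1179, so d_i2 = 8.482 cm; m₂ = −d_i2/d_o2 = +0.4191.
m = m₁·m₂ = (-0.2121)(+0.4191) = -0.0889.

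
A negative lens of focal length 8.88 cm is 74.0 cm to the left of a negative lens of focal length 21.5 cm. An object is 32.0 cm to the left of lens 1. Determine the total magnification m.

m = +0.0456

f₁ = −8.88 cm (diverging).
Lens 1: 1/d_i1 = 1/(-8.88) − 1/(32.0) = -0.1439, so d_i1 = -6.951 cm; m₁ = −d_i1/d_o1 = +0.2172.
d_o2 = 74.0 − (-6.951) = 80.95 cm.
f₂ = −21.5 cm (diverging).
Lens 2: 1/d_i2 = 1/(-21.5) − 1/(80.95) = -0.05886, so d_i2 = -16.99 cm; m₂ = −d_i2/d_o2 = +0.2099.
m = m₁·m₂ = (+0.2172)(+0.2099) = +0.0456.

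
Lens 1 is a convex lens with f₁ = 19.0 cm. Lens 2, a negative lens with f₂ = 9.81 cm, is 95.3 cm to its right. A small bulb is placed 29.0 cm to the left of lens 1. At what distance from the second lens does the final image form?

Lens 1: 1/d_i1 = 1/f₁ − 1/d_o1 = 1/(19.0) − 1/(29.0) = 0.01815, so d_i1 = 55.10 cm.
The intermediate image is 55.10 cm to the right of lens 1, which is 95.3 − (55.10) = 40.20 cm to the left of lens 2, so d_o2 = +40.20 cm.
Lens 2 is diverging, so f₂ = −9.81 cm.
Lens 2: 1/d_i2 = 1/f₂ − 1/d_o2 = 1/(-9.81) − 1/(40.20) = -0.1268, so d_i2 = -7.89 cm.
The final image is virtual, 7.89 cm to the left of lens 2 (overall magnification ≈ -0.37).

7.89 cm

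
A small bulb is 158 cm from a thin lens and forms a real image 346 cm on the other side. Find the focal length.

Real image ⇒ d_i = +346 cm.
1/f = 1/d_o + 1/d_i = 1/(158) + 1/(346) = 0.009219, so f = 108 cm.
Since f is positive, the thin lens is converging.

f = 108 cm (converging)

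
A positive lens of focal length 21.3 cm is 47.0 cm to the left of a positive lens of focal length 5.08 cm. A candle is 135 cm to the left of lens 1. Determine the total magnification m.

m = +0.0572

Lens 1: 1/d_i1 = 1/(21.3) − 1/(135) = 0.03954, so d_i1 = 25.29 cm; m₁ = −d_i1/d_o1 = -0.1873.
d_o2 = 47.0 − (25.29) = 21.71 cm.
Lens 2: 1/d_i2 = 1/(5.08) − 1/(21.71) = 0.1508, so d_i2 = 6.632 cm; m₂ = −d_i2/d_o2 = -0.3055.
m = m₁·m₂ = (-0.1873)(-0.3055) = +0.0572.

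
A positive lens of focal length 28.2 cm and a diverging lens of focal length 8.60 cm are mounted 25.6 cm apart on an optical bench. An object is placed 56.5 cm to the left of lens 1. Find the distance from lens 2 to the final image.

11.9 cm

Lens 1: 1/d_i1 = 1/f₁ − 1/d_o1 = 1/(28.2) − 1/(56.5) = 0.01776, so d_i1 = 56.30 cm.
The intermediate image is 56.30 cm to the right of lens 1, which lies 30.70 cm to the right of lens 2 — a virtual object — so d_o2 = −30.70 cm.
Lens 2 is diverging, so f₂ = −8.60 cm.
Lens 2: 1/d_i2 = 1/f₂ − 1/d_o2 = 1/(-8.60) − 1/(-30.70) = -0.08371, so d_i2 = -11.9 cm.
The final image is virtual, 11.9 cm to the left of lens 2 (overall magnification ≈ 0.39).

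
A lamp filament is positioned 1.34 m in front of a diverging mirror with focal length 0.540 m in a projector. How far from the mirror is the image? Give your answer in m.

For a diverging mirror, f = -0.540 m.
Mirror equation: 1/q = 1/f − 1/p = 1/(-0.5400) − 1/(1.34) = -1.852 − 0.7463 = -2.598, so q = -0.385 m.
The image is virtual, upright and reduced, behind the mirror.

0.385 m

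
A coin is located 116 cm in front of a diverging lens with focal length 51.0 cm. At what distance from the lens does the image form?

For a diverging lens, f = -51.0 cm.
Lens equation: 1/d_i = 1/f − 1/d_o = 1/(-51.00) − 1/(116) = -0.01961 − 0.008621 = -0.02823, so d_i = -35.4 cm.
The image is virtual, upright and reduced, on the same side as the object.

35.4 cm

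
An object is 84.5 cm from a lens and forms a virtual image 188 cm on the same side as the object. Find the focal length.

Virtual image ⇒ d_i = −188 cm.
1/f = 1/d_o + 1/d_i = 1/(84.5) + 1/(-188) = 0.006515, so f = 153 cm.
Since f is positive, the lens is converging.

f = 153 cm (converging)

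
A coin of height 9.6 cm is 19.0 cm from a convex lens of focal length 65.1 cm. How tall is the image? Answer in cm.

13.6 cm

1/d_i = 1/f − 1/d_o = 1/(65.10) − 1/(19.0) = -0.03727, so d_i = -26.83 cm.
m = −d_i/d_o = +1.412.
|h_i| = |m|·h_o = 1.412 × 9.6 = 13.6 cm. The image is virtual, upright and enlarged, on the same side as the object.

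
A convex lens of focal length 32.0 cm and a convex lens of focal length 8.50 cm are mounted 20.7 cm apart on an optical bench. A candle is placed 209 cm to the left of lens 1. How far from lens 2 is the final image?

Lens 1: 1/d_i1 = 1/f₁ − 1/d_o1 = 1/(32.0) − 1/(209) = 0.02647, so d_i1 = 37.79 cm.
The intermediate image is 37.79 cm to the right of lens 1, which lies 17.09 cm to the right of lens 2 — a virtual object — so d_o2 = −17.09 cm.
Lens 2: 1/d_i2 = 1/f₂ − 1/d_o2 = 1/(8.50) − 1/(-17.09) = 0.1762, so d_i2 = 5.68 cm.
The final image is real, 5.68 cm to the right of lens 2 (overall magnification ≈ -0.060).

5.68 cm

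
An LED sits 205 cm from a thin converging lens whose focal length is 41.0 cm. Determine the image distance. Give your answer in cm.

51.2 cm

Thin-lens equation: 1/d_i = 1/f − 1/d_o = 1/(41.00) − 1/(205) = 0.02439 − 0.004878 = 0.01951, so d_i = 51.2 cm.
The image is real, inverted and reduced, on the far side of the lens.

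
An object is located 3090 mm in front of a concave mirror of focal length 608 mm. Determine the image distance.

Mirror equation: 1/s_i = 1/f − 1/s_o = 1/(608.0) − 1/(3090) = 0.001645 − 0.0003236 = 0.001321, so s_i = 757 mm.
The image is real, inverted and reduced, in front of the mirror.

757 mm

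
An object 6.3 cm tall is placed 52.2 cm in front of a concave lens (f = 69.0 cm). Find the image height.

3.59 cm

For a concave lens, f = -69.0 cm.
1/d_i = 1/f − 1/d_o = 1/(-69.00) − 1/(52.2) = -0.03365, so d_i = -29.72 cm.
m = −d_i/d_o = +0.5693.
|h_i| = |m|·h_o = 0.5693 × 6.3 = 3.59 cm. The image is virtual, upright and reduced, on the same side as the object.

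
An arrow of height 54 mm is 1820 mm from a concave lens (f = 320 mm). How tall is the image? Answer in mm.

8.07 mm

For a concave lens, f = -320 mm.
1/d_i = 1/f − 1/d_o = 1/(-320.0) − 1/(1820) = -0.003674, so d_i = -272.1 mm.
m = −d_i/d_o = +0.1495.
|h_i| = |m|·h_o = 0.1495 × 54 = 8.07 mm. The image is virtual, upright and reduced, on the same side as the object.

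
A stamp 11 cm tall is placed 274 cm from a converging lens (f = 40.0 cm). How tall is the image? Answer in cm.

1/d_i = 1/f − 1/d_o = 1/(40.00) − 1/(274) = 0.02135, so d_i = 46.84 cm.
m = −d_i/d_o = -0.1709.
|h_i| = |m|·h_o = 0.1709 × 11 = 1.88 cm. The image is real, inverted and reduced, on the far side of the lens.

1.88 cm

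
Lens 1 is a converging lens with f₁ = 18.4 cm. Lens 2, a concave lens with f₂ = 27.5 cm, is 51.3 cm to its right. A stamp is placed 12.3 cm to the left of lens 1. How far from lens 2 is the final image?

Lens 1: 1/d_i1 = 1/f₁ − 1/d_o1 = 1/(18.4) − 1/(12.3) = -0.02695, so d_i1 = -37.10 cm.
The intermediate image is 37.10 cm to the left of lens 1 (virtual), which is 51.3 − (-37.10) = 88.40 cm to the left of lens 2, so d_o2 = +88.40 cm.
Lens 2 is diverging, so f₂ = −27.5 cm.
Lens 2: 1/d_i2 = 1/f₂ − 1/d_o2 = 1/(-27.5) − 1/(88.40) = -0.04768, so d_i2 = -21.0 cm.
The final image is virtual, 21.0 cm to the left of lens 2 (overall magnification ≈ 0.72).

21.0 cm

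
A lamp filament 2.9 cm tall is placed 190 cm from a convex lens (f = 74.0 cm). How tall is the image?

1.85 cm

1/d_i = 1/f − 1/d_o = 1/(74.00) − 1/(190) = 0.008250, so d_i = 121.2 cm.
m = −d_i/d_o = -0.6379.
|h_i| = |m|·h_o = 0.6379 × 2.9 = 1.85 cm. The image is real, inverted and reduced, on the far side of the lens.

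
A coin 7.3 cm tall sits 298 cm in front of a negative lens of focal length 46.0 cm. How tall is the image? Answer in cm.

For a negative lens, f = -46.0 cm.
1/d_i = 1/f − 1/d_o = 1/(-46.00) − 1/(298) = -0.02509, so d_i = -39.85 cm.
m = −d_i/d_o = +0.1337.
|h_i| = |m|·h_o = 0.1337 × 7.3 = 0.976 cm. The image is virtual, upright and reduced, on the same side as the object.

0.976 cm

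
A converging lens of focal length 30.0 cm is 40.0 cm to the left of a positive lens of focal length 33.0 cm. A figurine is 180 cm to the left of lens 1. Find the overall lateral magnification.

Lens 1: 1/d_i1 = 1/(30.0) − 1/(180) = 0.02778, so d_i1 = 36.00 cm; m₁ = −d_i1/d_o1 = -0.2000.
d_o2 = 40.0 − (36.00) = 4.000 cm.
Lens 2: 1/d_i2 = 1/(33.0) − 1/(4.000) = -0.2197, so d_i2 = -4.552 cm; m₂ = −d_i2/d_o2 = +1.138.
m = m₁·m₂ = (-0.2000)(+1.138) = -0.228.

m = -0.228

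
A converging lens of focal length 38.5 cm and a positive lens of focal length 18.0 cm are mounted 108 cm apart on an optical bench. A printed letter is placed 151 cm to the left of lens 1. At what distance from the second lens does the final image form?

26.5 cm

Lens 1: 1/d_i1 = 1/f₁ − 1/d_o1 = 1/(38.5) − 1/(151) = 0.01935, so d_i1 = 51.68 cm.
The intermediate image is 51.68 cm to the right of lens 1, which is 108 − (51.68) = 56.32 cm to the left of lens 2, so d_o2 = +56.32 cm.
Lens 2: 1/d_i2 = 1/f₂ − 1/d_o2 = 1/(18.0) − 1/(56.32) = 0.03780, so d_i2 = 26.5 cm.
The final image is real, 26.5 cm to the right of lens 2 (overall magnification ≈ 0.16).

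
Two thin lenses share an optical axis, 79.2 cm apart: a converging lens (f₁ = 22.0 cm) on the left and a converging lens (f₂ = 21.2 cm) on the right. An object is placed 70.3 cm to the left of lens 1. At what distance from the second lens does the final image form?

Lens 1: 1/d_i1 = 1/f₁ − 1/d_o1 = 1/(22.0) − 1/(70.3) = 0.03123, so d_i1 = 32.02 cm.
The intermediate image is 32.02 cm to the right of lens 1, which is 79.2 − (32.02) = 47.18 cm to the left of lens 2, so d_o2 = +47.18 cm.
Lens 2: 1/d_i2 = 1/f₂ − 1/d_o2 = 1/(21.2) − 1/(47.18) = 0.02597, so d_i2 = 38.5 cm.
The final image is real, 38.5 cm to the right of lens 2 (overall magnification ≈ 0.37).

38.5 cm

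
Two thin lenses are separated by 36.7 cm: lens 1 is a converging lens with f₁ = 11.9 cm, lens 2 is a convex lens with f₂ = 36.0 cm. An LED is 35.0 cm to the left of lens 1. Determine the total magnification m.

Lens 1: 1/d_i1 = 1/(11.9) − 1/(35.0) = 0.05546, so d_i1 = 18.03 cm; m₁ = −d_i1/d_o1 = -0.5151.
d_o2 = 36.7 − (18.03) = 18.67 cm.
Lens 2: 1/d_i2 = 1/(36.0) − 1/(18.67) = -0.02578, so d_i2 = -38.78 cm; m₂ = −d_i2/d_o2 = +2.077.
m = m₁·m₂ = (-0.5151)(+2.077) = -1.07.

m = -1.07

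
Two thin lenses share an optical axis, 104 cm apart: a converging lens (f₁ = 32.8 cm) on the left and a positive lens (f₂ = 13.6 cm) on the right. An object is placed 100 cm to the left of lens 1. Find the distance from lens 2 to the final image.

18.0 cm

Lens 1: 1/d_i1 = 1/f₁ − 1/d_o1 = 1/(32.8) − 1/(100) = 0.02049, so d_i1 = 48.81 cm.
The intermediate image is 48.81 cm to the right of lens 1, which is 104 − (48.81) = 55.19 cm to the left of lens 2, so d_o2 = +55.19 cm.
Lens 2: 1/d_i2 = 1/f₂ − 1/d_o2 = 1/(13.6) − 1/(55.19) = 0.05541, so d_i2 = 18.0 cm.
The final image is real, 18.0 cm to the right of lens 2 (overall magnification ≈ 0.16).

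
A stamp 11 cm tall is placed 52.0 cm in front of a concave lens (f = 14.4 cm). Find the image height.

2.39 cm

For a concave lens, f = -14.4 cm.
1/d_i = 1/f − 1/d_o = 1/(-14.40) − 1/(52.0) = -0.08868, so d_i = -11.28 cm.
m = −d_i/d_o = +0.2169.
|h_i| = |m|·h_o = 0.2169 × 11 = 2.39 cm. The image is virtual, upright and reduced, on the same side as the object.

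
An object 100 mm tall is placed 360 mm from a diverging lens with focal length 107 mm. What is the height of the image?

22.9 mm

For a diverging lens, f = -107 mm.
1/d_i = 1/f − 1/d_o = 1/(-107.0) − 1/(360) = -0.01212, so d_i = -82.48 mm.
m = −d_i/d_o = +0.2291.
|h_i| = |m|·h_o = 0.2291 × 100 = 22.9 mm. The image is virtual, upright and reduced, on the same side as the object.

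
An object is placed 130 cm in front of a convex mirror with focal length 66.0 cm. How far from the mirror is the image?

For a convex mirror, f = -66.0 cm.
Mirror equation: 1/v = 1/f − 1/u = 1/(-66.00) − 1/(130) = -0.01515 − 0.007692 = -0.02284, so v = -43.8 cm.
The image is virtual, upright and reduced, behind the mirror.

43.8 cm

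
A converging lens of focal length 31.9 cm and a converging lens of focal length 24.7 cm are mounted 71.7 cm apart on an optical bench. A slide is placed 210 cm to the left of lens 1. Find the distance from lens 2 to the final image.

89.7 cm

Lens 1: 1/d_i1 = 1/f₁ − 1/d_o1 = 1/(31.9) − 1/(210) = 0.02659, so d_i1 = 37.61 cm.
The intermediate image is 37.61 cm to the right of lens 1, which is 71.7 − (37.61) = 34.09 cm to the left of lens 2, so d_o2 = +34.09 cm.
Lens 2: 1/d_i2 = 1/f₂ − 1/d_o2 = 1/(24.7) − 1/(34.09) = 0.01115, so d_i2 = 89.7 cm.
The final image is real, 89.7 cm to the right of lens 2 (overall magnification ≈ 0.47).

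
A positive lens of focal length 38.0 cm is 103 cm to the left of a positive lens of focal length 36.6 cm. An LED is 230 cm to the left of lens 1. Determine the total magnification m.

m = +0.347

Lens 1: 1/d_i1 = 1/(38.0) − 1/(230) = 0.02197, so d_i1 = 45.52 cm; m₁ = −d_i1/d_o1 = -0.1979.
d_o2 = 103 − (45.52) = 57.48 cm.
Lens 2: 1/d_i2 = 1/(36.6) − 1/(57.48) = 0.009925, so d_i2 = 100.8 cm; m₂ = −d_i2/d_o2 = -1.753.
m = m₁·m₂ = (-0.1979)(-1.753) = +0.347.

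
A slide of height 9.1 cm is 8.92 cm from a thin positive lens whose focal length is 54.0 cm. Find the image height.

10.9 cm

1/d_i = 1/f − 1/d_o = 1/(54.00) − 1/(8.92) = -0.09359, so d_i = -10.69 cm.
m = −d_i/d_o = +1.198.
|h_i| = |m|·h_o = 1.198 × 9.1 = 10.9 cm. The image is virtual, upright and enlarged, on the same side as the object.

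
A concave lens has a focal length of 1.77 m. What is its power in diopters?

P = -0.565 D

For a concave lens, f = −1.77 m.
P = 1/f = 1/(-1.77 m) = -0.565 D.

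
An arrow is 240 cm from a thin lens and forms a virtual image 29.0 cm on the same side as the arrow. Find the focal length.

Virtual image ⇒ d_i = −29.0 cm.
1/f = 1/d_o + 1/d_i = 1/(240) + 1/(-29.0) = -0.03032, so f = -33.0 cm.
Since f is negative, the thin lens is diverging.

f = -33.0 cm (diverging)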